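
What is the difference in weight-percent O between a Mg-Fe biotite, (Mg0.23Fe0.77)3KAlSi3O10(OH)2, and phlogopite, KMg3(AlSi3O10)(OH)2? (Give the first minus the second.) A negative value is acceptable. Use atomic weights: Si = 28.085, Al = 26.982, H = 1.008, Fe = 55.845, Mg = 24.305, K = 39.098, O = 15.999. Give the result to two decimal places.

M((Mg0.23Fe0.77)3KAlSi3O10(OH)2) = 490.111 g/mol, so wt% O = 191.988/490.111 × 100 = 39.17%.
M(KMg3(AlSi3O10)(OH)2) = 417.254 g/mol, so wt% O = 191.988/417.254 × 100 = 46.01%.
39.17 − 46.01 = -6.84 pp.

-6.84 percentage points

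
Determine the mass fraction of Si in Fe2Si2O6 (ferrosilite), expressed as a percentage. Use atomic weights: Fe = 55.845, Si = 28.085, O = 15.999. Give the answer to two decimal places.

Molar mass of Fe2Si2O6: 2×55.845 + 2×28.085 + 6×15.999 = 263.854 g/mol.
Mass of Si per formula unit: 2 × 28.085 = 56.170 g.
Weight fraction Si = 56.170 / 263.854 = 0.2129.

21.29 mass %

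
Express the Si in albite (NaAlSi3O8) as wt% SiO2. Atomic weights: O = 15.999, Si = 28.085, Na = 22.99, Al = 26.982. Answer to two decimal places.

68.74 wt%

Molar mass of NaAlSi3O8 = 1·22.99 + 1·26.982 + 3·28.085 + 8·15.999 = 262.219 g/mol.
Each formula unit contains 3 Si, equivalent to 3/1 = 3.0000 mol SiO2.
M(SiO2) = 1×28.085 + 2×15.999 = 60.083 g/mol.
Mass of SiO2 per formula unit = 3.0000 × 60.083 = 180.249 g.
SiO2 wt% = 180.249 / 262.219 × 100 = 68.74%.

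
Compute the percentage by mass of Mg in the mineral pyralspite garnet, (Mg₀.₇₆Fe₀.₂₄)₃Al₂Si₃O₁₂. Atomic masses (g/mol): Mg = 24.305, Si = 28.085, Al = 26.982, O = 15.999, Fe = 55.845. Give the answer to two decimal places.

13.01 weight percent

M((Mg₀.₇₆Fe₀.₂₄)₃Al₂Si₃O₁₂) = 425.831 g/mol.
Mg contributes 2.28 × 24.305 = 55.415 g per mole.
55.415/425.831 = 0.1301 → 13.01%.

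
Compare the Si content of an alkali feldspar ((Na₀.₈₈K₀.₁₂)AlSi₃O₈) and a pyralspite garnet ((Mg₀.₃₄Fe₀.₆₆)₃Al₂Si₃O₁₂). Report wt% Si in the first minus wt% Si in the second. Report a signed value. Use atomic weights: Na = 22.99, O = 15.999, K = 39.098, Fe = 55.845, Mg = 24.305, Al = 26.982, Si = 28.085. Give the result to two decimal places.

First mineral: 84.255 g Si in 264.152 g formula = 31.90 wt% Si.
Second mineral: 84.255 g Si in 465.571 g formula = 18.10 wt% Si.
31.90% − 18.10% gives a difference of 13.80 percentage points.

13.80 percentage points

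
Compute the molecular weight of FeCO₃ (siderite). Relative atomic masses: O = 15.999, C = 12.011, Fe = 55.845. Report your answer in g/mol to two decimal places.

The formula mass is the sum 1(55.845) + 1(12.011) + 3(15.999).

115.85 g/mol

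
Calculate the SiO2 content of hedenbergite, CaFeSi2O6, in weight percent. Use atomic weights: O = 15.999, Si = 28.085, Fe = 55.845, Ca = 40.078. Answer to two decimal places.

Formula mass = 248.087 g/mol.
2 Si → 2.0000 mol SiO2 per formula unit; M(SiO2) = 60.083, so SiO2 mass = 120.166 g.
120.166/248.087 × 100 = 48.44 wt%.

48.44 wt%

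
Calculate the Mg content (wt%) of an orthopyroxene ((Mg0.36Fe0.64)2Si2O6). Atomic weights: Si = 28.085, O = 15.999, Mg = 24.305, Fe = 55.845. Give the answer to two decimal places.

Formula mass = 0.72*24.305 + 1.28*55.845 + 2*28.085 + 6*15.999 = 241.145 g/mol, of which 17.500 g is Mg.
So Mg makes up 17.500/241.145 = 0.0726 of the mass, i.e. 7.26%.

7.26 wt%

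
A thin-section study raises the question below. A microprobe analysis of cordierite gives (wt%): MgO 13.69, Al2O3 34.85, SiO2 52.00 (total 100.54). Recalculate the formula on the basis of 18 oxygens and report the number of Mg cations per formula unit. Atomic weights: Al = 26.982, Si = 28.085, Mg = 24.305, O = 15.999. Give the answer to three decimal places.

MgO: 13.69/40.304 = 0.33967 mol → 0.33967 mol Mg, 0.33967 mol O.
Al2O3: 34.85/101.961 = 0.34180 mol → 0.68360 mol Al, 1.02540 mol O.
SiO2: 52.00/60.083 = 0.86547 mol → 0.86547 mol Si, 1.73094 mol O.
Total oxygen = 3.09601 mol. Normalization factor = 18/3.09601 = 5.81393.
Mg per 18 O = 0.33967 × 5.81393 = 1.975.

1.975 Mg apfu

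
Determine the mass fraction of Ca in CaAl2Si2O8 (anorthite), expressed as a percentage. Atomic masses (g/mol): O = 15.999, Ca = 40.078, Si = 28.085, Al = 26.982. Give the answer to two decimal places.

Formula mass = 1×40.078 + 2×26.982 + 2×28.085 + 8×15.999 = 278.204 g/mol, of which 40.078 g is Ca.
So Ca makes up 40.078/278.204 = 0.1441 of the mass, i.e. 14.41%.

14.41 weight percent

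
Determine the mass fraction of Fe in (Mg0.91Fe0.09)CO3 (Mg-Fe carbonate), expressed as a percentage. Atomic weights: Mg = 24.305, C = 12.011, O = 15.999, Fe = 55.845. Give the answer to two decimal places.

Molar mass of (Mg0.91Fe0.09)CO3: 0.91*24.305 + 0.09*55.845 + 1*12.011 + 3*15.999 = 87.152 g/mol.
Mass of Fe per formula unit: 0.09 × 55.845 = 5.026 g.
Weight fraction Fe = 5.026 / 87.152 = 0.0577.

5.77 mass %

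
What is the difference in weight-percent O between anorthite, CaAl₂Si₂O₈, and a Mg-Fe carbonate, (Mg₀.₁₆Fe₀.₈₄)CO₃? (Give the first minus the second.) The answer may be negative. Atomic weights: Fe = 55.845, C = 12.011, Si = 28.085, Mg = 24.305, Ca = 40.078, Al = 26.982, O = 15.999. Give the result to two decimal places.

M(CaAl₂Si₂O₈) = 278.204 g/mol, so wt% O = 127.992/278.204 × 100 = 46.01%.
M((Mg₀.₁₆Fe₀.₈₄)CO₃) = 110.807 g/mol, so wt% O = 47.997/110.807 × 100 = 43.32%.
46.01 − 43.32 = 2.69 pp.

2.69 percentage points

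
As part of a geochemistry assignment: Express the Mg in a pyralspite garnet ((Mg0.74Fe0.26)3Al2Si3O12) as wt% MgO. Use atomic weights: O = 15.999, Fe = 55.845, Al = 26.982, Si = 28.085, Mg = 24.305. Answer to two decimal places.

Formula mass = 427.723 g/mol.
2.22 Mg → 2.2200 mol MgO per formula unit; M(MgO) = 40.304, so MgO mass = 89.475 g.
89.475/427.723 × 100 = 20.92 wt%.

20.92 wt%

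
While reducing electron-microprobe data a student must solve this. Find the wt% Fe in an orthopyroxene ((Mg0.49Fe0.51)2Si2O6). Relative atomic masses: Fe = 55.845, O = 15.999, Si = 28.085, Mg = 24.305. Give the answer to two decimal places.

24.45 mass %

Formula mass = 0.98×24.305 + 1.02×55.845 + 2×28.085 + 6×15.999 = 232.945 g/mol, of which 56.962 g is Fe.
So Fe makes up 56.962/232.945 = 0.2445 of the mass, i.e. 24.45%.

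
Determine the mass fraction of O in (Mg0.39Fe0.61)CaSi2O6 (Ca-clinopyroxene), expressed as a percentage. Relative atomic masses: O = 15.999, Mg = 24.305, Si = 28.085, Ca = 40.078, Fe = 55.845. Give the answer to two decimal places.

40.71 weight percent

Formula mass = 0.39·24.305 + 0.61·55.845 + 1·40.078 + 2·28.085 + 6·15.999 = 235.786 g/mol, of which 95.994 g is O.
So O makes up 95.994/235.786 = 0.4071 of the mass, i.e. 40.71%.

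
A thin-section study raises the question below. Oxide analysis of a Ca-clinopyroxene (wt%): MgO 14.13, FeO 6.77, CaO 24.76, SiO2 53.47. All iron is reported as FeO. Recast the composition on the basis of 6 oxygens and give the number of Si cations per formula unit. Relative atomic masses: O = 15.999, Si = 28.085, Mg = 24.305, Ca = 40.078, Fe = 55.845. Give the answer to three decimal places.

MgO: 14.13/40.304 = 0.35059 mol → 0.35059 mol Mg, 0.35059 mol O.
FeO: 6.77/71.844 = 0.09423 mol → 0.09423 mol Fe, 0.09423 mol O.
CaO: 24.76/56.077 = 0.44154 mol → 0.44154 mol Ca, 0.44154 mol O.
SiO2: 53.47/60.083 = 0.88994 mol → 0.88994 mol Si, 1.77988 mol O.
Total oxygen = 2.66624 mol. Normalization factor = 6/2.66624 = 2.25036.
Si per 6 O = 0.88994 × 2.25036 = 2.003.

2.003 Si apfu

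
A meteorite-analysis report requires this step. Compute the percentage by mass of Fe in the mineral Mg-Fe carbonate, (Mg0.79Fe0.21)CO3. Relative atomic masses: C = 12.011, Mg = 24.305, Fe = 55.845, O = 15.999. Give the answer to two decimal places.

12.90 wt%

M((Mg0.79Fe0.21)CO3) = 90.936 g/mol.
Fe contributes 0.21 × 55.845 = 11.727 g per mole.
11.727/90.936 = 0.1290 → 12.90%.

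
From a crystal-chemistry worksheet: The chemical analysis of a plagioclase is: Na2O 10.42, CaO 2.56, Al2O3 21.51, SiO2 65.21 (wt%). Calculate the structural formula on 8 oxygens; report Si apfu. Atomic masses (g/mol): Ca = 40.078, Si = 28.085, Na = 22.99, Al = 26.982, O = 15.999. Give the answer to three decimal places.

10.42 wt% Na2O ÷ 61.979 g/mol = 0.16812 mol, giving 0.33624 Na and 0.16812 O.
2.56 wt% CaO ÷ 56.077 g/mol = 0.04565 mol, giving 0.04565 Ca and 0.04565 O.
21.51 wt% Al2O3 ÷ 101.961 g/mol = 0.21096 mol, giving 0.42192 Al and 0.63288 O.
65.21 wt% SiO2 ÷ 60.083 g/mol = 1.08533 mol, giving 1.08533 Si and 2.17066 O.
Oxygen sums to 3.01731; scaling by 8/3.01731 = 2.65137 puts the formula on 8 O.
Si: 1.08533 × 2.65137 = 2.878 atoms per formula unit.

2.878 Si apfu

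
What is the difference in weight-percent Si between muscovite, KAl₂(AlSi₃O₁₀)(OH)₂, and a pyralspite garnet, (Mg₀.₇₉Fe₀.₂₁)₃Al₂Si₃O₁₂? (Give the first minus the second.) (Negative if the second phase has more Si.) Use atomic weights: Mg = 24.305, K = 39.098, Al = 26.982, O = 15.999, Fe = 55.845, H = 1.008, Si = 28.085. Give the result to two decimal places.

First mineral: 84.255 g Si in 398.303 g formula = 21.15 wt% Si.
Second mineral: 84.255 g Si in 422.992 g formula = 19.92 wt% Si.
21.15% − 19.92% gives a difference of 1.23 percentage points.

1.23 percentage points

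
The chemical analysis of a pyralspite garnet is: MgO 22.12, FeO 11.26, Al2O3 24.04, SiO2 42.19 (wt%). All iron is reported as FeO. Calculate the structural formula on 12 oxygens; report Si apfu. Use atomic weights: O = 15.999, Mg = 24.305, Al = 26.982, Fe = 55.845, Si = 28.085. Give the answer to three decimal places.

2.991 Si apfu

22.12 wt% MgO ÷ 40.304 g/mol = 0.54883 mol, giving 0.54883 Mg and 0.54883 O.
11.26 wt% FeO ÷ 71.844 g/mol = 0.15673 mol, giving 0.15673 Fe and 0.15673 O.
24.04 wt% Al2O3 ÷ 101.961 g/mol = 0.23578 mol, giving 0.47156 Al and 0.70734 O.
42.19 wt% SiO2 ÷ 60.083 g/mol = 0.70220 mol, giving 0.70220 Si and 1.40440 O.
Oxygen sums to 2.81730; scaling by 12/2.81730 = 4.25940 puts the formula on 12 O.
Si: 0.70220 × 4.25940 = 2.991 atoms per formula unit.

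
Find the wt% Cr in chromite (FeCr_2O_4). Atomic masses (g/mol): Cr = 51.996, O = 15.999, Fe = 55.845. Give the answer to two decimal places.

46.46 wt%

Formula mass = 1×55.845 + 2×51.996 + 4×15.999 = 223.833 g/mol, of which 103.992 g is Cr.
So Cr makes up 103.992/223.833 = 0.4646 of the mass, i.e. 46.46%.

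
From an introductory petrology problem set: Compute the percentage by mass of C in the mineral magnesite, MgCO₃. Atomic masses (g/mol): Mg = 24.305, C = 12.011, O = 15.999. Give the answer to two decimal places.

14.25 wt%

Molar mass of MgCO₃: 1·24.305 + 1·12.011 + 3·15.999 = 84.313 g/mol.
Mass of C per formula unit: 1 × 12.011 = 12.011 g.
Weight fraction C = 12.011 / 84.313 = 0.1425.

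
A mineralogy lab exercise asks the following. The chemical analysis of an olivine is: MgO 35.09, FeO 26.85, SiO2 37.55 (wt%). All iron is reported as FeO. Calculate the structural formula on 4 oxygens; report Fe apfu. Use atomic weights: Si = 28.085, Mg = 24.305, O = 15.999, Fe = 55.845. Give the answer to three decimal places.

35.09 wt% MgO ÷ 40.304 g/mol = 0.87063 mol, giving 0.87063 Mg and 0.87063 O.
26.85 wt% FeO ÷ 71.844 g/mol = 0.37373 mol, giving 0.37373 Fe and 0.37373 O.
37.55 wt% SiO2 ÷ 60.083 g/mol = 0.62497 mol, giving 0.62497 Si and 1.24994 O.
Oxygen sums to 2.49430; scaling by 4/2.49430 = 1.60366 puts the formula on 4 O.
Fe: 0.37373 × 1.60366 = 0.599 atoms per formula unit.

0.599 Fe apfu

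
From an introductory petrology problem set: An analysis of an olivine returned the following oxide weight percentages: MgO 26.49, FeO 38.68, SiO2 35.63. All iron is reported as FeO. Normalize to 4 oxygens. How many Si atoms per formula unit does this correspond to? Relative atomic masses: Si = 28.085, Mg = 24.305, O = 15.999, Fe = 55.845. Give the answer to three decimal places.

26.49 wt% MgO ÷ 40.304 g/mol = 0.65725 mol, giving 0.65725 Mg and 0.65725 O.
38.68 wt% FeO ÷ 71.844 g/mol = 0.53839 mol, giving 0.53839 Fe and 0.53839 O.
35.63 wt% SiO2 ÷ 60.083 g/mol = 0.59301 mol, giving 0.59301 Si and 1.18602 O.
Oxygen sums to 2.38166; scaling by 4/2.38166 = 1.67950 puts the formula on 4 O.
Si: 0.59301 × 1.67950 = 0.996 atoms per formula unit.

0.996 Si apfu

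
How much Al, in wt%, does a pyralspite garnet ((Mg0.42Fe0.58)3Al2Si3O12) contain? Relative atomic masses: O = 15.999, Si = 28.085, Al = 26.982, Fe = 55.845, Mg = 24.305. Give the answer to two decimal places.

11.78 wt%

Formula mass = 1.26×24.305 + 1.74×55.845 + 2×26.982 + 3×28.085 + 12×15.999 = 458.002 g/mol, of which 53.964 g is Al.
So Al makes up 53.964/458.002 = 0.1178 of the mass, i.e. 11.78%.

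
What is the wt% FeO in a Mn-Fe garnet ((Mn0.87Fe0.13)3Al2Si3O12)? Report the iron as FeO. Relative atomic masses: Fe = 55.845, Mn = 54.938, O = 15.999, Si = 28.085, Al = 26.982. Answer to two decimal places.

Molar mass of (Mn0.87Fe0.13)3Al2Si3O12 = 2.61·54.938 + 0.39·55.845 + 2·26.982 + 3·28.085 + 12·15.999 = 495.375 g/mol.
Each formula unit contains 0.39 Fe, equivalent to 0.39/1 = 0.3900 mol FeO.
M(FeO) = 1×55.845 + 1×15.999 = 71.844 g/mol.
Mass of FeO per formula unit = 0.3900 × 71.844 = 28.019 g.
FeO wt% = 28.019 / 495.375 × 100 = 5.66%.

5.66 wt%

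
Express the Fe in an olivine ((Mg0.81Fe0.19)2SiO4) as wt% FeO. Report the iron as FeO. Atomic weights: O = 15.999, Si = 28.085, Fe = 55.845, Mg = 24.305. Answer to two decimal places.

17.88 wt%

Molar mass of (Mg0.81Fe0.19)2SiO4 = 1.62×24.305 + 0.38×55.845 + 1×28.085 + 4×15.999 = 152.676 g/mol.
Each formula unit contains 0.38 Fe, equivalent to 0.38/1 = 0.3800 mol FeO.
M(FeO) = 1×55.845 + 1×15.999 = 71.844 g/mol.
Mass of FeO per formula unit = 0.3800 × 71.844 = 27.301 g.
FeO wt% = 27.301 / 152.676 × 100 = 17.88%.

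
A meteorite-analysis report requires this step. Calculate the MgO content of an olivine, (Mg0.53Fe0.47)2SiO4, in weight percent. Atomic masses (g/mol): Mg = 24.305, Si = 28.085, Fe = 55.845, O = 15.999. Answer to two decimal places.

25.08 wt%

M((Mg0.53Fe0.47)2SiO4) = 170.339 g/mol; M(MgO) = 40.304 g/mol.
Moles MgO per formula unit = 1.06 Mg ÷ 1 = 1.0600.
MgO fraction = (1.0600 × 40.304) / 170.339 = 42.722/170.339 = 0.2508.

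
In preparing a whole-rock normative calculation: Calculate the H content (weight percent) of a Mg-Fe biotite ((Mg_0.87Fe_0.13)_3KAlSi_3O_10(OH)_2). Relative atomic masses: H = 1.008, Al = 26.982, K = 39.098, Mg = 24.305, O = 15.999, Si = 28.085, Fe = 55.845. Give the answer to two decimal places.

M((Mg_0.87Fe_0.13)_3KAlSi_3O_10(OH)_2) = 429.555 g/mol.
H contributes 2 × 1.008 = 2.016 g per mole.
2.016/429.555 = 0.0047 → 0.47%.

0.47 weight percent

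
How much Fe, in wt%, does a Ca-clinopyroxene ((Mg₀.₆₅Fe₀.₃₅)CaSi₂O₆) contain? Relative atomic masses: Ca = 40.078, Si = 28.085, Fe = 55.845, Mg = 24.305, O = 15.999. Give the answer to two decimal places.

Molar mass of (Mg₀.₆₅Fe₀.₃₅)CaSi₂O₆: 0.65*24.305 + 0.35*55.845 + 1*40.078 + 2*28.085 + 6*15.999 = 227.586 g/mol.
Mass of Fe per formula unit: 0.35 × 55.845 = 19.546 g.
Weight fraction Fe = 19.546 / 227.586 = 0.0859.

8.59 wt%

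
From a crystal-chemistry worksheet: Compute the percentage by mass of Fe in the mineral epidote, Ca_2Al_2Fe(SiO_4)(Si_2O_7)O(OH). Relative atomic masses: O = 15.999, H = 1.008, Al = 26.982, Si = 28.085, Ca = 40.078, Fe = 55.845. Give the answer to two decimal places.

M(Ca_2Al_2Fe(SiO_4)(Si_2O_7)O(OH)) = 483.215 g/mol.
Fe contributes 1 × 55.845 = 55.845 g per mole.
55.845/483.215 = 0.1156 → 11.56%.

11.56 weight percent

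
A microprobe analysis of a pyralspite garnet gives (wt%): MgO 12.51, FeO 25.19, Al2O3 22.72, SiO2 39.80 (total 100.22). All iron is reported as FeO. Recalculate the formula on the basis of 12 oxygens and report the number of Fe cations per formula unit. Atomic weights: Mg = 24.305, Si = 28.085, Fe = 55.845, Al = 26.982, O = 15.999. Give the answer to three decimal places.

1.585 Fe apfu

MgO (M=40.304): mol = 0.31039; Mg = 0.31039, O = 0.31039.
FeO (M=71.844): mol = 0.35062; Fe = 0.35062, O = 0.35062.
Al2O3 (M=101.961): mol = 0.22283; Al = 0.44566, O = 0.66849.
SiO2 (M=60.083): mol = 0.66242; Si = 0.66242, O = 1.32484.
ΣO = 2.65434; factor = 12/ΣO = 4.52090.
Fe apfu = 0.35062 × 4.52090 = 1.585.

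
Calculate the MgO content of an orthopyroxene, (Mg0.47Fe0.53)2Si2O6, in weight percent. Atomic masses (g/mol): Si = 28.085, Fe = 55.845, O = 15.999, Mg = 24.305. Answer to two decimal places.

16.18 wt%

Molar mass of (Mg0.47Fe0.53)2Si2O6 = 0.94×24.305 + 1.06×55.845 + 2×28.085 + 6×15.999 = 234.206 g/mol.
Each formula unit contains 0.94 Mg, equivalent to 0.94/1 = 0.9400 mol MgO.
M(MgO) = 1×24.305 + 1×15.999 = 40.304 g/mol.
Mass of MgO per formula unit = 0.9400 × 40.304 = 37.886 g.
MgO wt% = 37.886 / 234.206 × 100 = 16.18%.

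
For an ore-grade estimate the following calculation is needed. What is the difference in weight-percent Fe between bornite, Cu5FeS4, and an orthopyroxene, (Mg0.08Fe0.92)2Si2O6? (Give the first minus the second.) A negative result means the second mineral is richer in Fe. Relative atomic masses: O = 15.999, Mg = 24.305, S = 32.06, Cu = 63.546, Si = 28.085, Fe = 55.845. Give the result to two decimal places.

First mineral: 55.845 g Fe in 501.815 g formula = 11.13 wt% Fe.
Second mineral: 102.755 g Fe in 258.808 g formula = 39.70 wt% Fe.
11.13% − 39.70% gives a difference of -28.57 percentage points.

-28.57 percentage points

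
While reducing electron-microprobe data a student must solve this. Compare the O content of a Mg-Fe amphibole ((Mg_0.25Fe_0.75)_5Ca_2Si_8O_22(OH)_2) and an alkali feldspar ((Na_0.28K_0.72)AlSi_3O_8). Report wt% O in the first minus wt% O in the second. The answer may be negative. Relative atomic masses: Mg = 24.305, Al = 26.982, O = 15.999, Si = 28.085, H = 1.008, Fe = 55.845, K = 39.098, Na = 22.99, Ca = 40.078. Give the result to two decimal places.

-5.48 percentage points

First mineral: 383.976 g O in 930.628 g formula = 41.26 wt% O.
Second mineral: 127.992 g O in 273.817 g formula = 46.74 wt% O.
41.26% − 46.74% gives a difference of -5.48 percentage points.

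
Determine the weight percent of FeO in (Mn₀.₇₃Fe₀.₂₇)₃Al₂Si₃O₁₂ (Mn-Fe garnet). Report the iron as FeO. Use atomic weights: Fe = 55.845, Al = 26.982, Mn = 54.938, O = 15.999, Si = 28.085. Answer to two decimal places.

11.74 wt%

M((Mn₀.₇₃Fe₀.₂₇)₃Al₂Si₃O₁₂) = 495.756 g/mol; M(FeO) = 71.844 g/mol.
Moles FeO per formula unit = 0.81 Fe ÷ 1 = 0.8100.
FeO fraction = (0.8100 × 71.844) / 495.756 = 58.194/495.756 = 0.1174.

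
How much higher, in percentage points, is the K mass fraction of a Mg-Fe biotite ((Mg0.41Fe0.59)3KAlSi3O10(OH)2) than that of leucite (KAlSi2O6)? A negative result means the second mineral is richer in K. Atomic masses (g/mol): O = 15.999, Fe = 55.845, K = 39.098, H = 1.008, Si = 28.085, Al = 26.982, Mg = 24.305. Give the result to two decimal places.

M((Mg0.41Fe0.59)3KAlSi3O10(OH)2) = 473.080 g/mol, so wt% K = 39.098/473.080 × 100 = 8.26%.
M(KAlSi2O6) = 218.244 g/mol, so wt% K = 39.098/218.244 × 100 = 17.91%.
8.26 − 17.91 = -9.65 pp.

-9.65 percentage points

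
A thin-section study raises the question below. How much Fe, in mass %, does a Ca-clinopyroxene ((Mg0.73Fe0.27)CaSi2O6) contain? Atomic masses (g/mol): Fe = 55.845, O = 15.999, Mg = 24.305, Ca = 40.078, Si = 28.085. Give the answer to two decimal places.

Molar mass of (Mg0.73Fe0.27)CaSi2O6: 0.73*24.305 + 0.27*55.845 + 1*40.078 + 2*28.085 + 6*15.999 = 225.063 g/mol.
Mass of Fe per formula unit: 0.27 × 55.845 = 15.078 g.
Weight fraction Fe = 15.078 / 225.063 = 0.0670.

6.70 mass %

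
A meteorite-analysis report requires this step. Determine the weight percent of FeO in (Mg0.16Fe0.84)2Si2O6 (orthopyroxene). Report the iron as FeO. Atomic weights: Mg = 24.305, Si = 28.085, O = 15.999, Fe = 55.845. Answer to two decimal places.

47.56 wt%

Molar mass of (Mg0.16Fe0.84)2Si2O6 = 0.32×24.305 + 1.68×55.845 + 2×28.085 + 6×15.999 = 253.761 g/mol.
Each formula unit contains 1.68 Fe, equivalent to 1.68/1 = 1.6800 mol FeO.
M(FeO) = 1×55.845 + 1×15.999 = 71.844 g/mol.
Mass of FeO per formula unit = 1.6800 × 71.844 = 120.698 g.
FeO wt% = 120.698 / 253.761 × 100 = 47.56%.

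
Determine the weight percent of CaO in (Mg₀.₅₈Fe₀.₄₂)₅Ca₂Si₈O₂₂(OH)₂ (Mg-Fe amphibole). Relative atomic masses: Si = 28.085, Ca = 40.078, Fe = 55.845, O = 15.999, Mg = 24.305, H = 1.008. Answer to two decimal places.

12.77 wt%

M((Mg₀.₅₈Fe₀.₄₂)₅Ca₂Si₈O₂₂(OH)₂) = 878.587 g/mol; M(CaO) = 56.077 g/mol.
Moles CaO per formula unit = 2 Ca ÷ 1 = 2.0000.
CaO fraction = (2.0000 × 56.077) / 878.587 = 112.154/878.587 = 0.1277.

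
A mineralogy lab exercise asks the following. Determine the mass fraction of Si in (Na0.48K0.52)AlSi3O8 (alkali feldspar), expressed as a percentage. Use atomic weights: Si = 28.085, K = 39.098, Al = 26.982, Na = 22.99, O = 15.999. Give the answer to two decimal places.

M((Na0.48K0.52)AlSi3O8) = 270.595 g/mol.
Si contributes 3 × 28.085 = 84.255 g per mole.
84.255/270.595 = 0.3114 → 31.14%.

31.14 wt%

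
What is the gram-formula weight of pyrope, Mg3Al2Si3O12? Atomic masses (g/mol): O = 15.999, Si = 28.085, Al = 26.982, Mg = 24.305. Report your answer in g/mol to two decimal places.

Mg: 3 × 24.305 = 72.9150
Al: 2 × 26.982 = 53.9640
Si: 3 × 28.085 = 84.2550
O: 12 × 15.999 = 191.9880
Summing the contributions gives the formula mass.

403.12 g/mol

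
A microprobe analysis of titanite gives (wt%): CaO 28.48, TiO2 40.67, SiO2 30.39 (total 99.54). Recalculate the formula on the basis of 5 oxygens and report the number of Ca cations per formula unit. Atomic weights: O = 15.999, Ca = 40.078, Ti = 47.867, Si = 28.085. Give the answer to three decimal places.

1.001 Ca apfu

CaO: 28.48/56.077 = 0.50787 mol → 0.50787 mol Ca, 0.50787 mol O.
TiO2: 40.67/79.865 = 0.50923 mol → 0.50923 mol Ti, 1.01846 mol O.
SiO2: 30.39/60.083 = 0.50580 mol → 0.50580 mol Si, 1.01160 mol O.
Total oxygen = 2.53793 mol. Normalization factor = 5/2.53793 = 1.97011.
Ca per 5 O = 0.50787 × 1.97011 = 1.001.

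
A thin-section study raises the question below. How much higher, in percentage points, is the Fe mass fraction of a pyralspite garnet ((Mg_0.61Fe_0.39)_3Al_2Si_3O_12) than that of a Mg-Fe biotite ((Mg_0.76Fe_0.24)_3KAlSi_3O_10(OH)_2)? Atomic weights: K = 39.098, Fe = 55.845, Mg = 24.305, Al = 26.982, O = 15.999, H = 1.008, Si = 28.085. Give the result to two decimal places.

M((Mg_0.61Fe_0.39)_3Al_2Si_3O_12) = 440.024 g/mol, so wt% Fe = 65.339/440.024 × 100 = 14.85%.
M((Mg_0.76Fe_0.24)_3KAlSi_3O_10(OH)_2) = 439.963 g/mol, so wt% Fe = 40.208/439.963 × 100 = 9.14%.
14.85 − 9.14 = 5.71 pp.

5.71 percentage points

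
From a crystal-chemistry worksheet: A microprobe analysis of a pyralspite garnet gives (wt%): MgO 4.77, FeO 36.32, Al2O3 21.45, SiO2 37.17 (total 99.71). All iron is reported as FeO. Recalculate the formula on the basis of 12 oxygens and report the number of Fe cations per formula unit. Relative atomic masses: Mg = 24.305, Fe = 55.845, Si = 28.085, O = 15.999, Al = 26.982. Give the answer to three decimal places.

4.77 wt% MgO ÷ 40.304 g/mol = 0.11835 mol, giving 0.11835 Mg and 0.11835 O.
36.32 wt% FeO ÷ 71.844 g/mol = 0.50554 mol, giving 0.50554 Fe and 0.50554 O.
21.45 wt% Al2O3 ÷ 101.961 g/mol = 0.21037 mol, giving 0.42074 Al and 0.63111 O.
37.17 wt% SiO2 ÷ 60.083 g/mol = 0.61864 mol, giving 0.61864 Si and 1.23728 O.
Oxygen sums to 2.49228; scaling by 12/2.49228 = 4.81487 puts the formula on 12 O.
Fe: 0.50554 × 4.81487 = 2.434 atoms per formula unit.

2.434 Fe apfu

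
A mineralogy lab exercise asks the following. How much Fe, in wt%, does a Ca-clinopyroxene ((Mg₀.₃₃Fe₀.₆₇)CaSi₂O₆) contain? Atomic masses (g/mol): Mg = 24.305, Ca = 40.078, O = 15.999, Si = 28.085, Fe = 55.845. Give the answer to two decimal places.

Molar mass of (Mg₀.₃₃Fe₀.₆₇)CaSi₂O₆: 0.33·24.305 + 0.67·55.845 + 1·40.078 + 2·28.085 + 6·15.999 = 237.679 g/mol.
Mass of Fe per formula unit: 0.67 × 55.845 = 37.416 g.
Weight fraction Fe = 37.416 / 237.679 = 0.1574.

15.74 wt%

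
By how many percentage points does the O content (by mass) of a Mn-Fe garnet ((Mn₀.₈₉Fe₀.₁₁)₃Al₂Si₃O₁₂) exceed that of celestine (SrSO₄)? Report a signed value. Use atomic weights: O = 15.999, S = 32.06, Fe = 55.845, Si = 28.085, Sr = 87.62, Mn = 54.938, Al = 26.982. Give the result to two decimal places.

3.92 percentage points

First mineral: 191.988 g O in 495.320 g formula = 38.76 wt% O.
Second mineral: 63.996 g O in 183.676 g formula = 34.84 wt% O.
38.76% − 34.84% gives a difference of 3.92 percentage points.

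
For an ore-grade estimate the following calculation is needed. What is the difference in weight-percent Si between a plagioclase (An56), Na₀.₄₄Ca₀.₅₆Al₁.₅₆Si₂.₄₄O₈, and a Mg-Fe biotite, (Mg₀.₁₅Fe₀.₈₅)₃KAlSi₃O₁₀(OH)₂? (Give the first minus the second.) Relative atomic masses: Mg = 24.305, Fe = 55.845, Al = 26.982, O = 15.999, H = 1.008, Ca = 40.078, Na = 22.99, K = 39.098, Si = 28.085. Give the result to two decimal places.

First mineral: 68.527 g Si in 271.171 g formula = 25.27 wt% Si.
Second mineral: 84.255 g Si in 497.681 g formula = 16.93 wt% Si.
25.27% − 16.93% gives a difference of 8.34 percentage points.

8.34 percentage points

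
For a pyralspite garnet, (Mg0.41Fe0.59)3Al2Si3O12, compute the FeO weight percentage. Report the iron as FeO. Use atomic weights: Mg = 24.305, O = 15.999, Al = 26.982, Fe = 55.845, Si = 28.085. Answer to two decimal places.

Molar mass of (Mg0.41Fe0.59)3Al2Si3O12 = 1.23×24.305 + 1.77×55.845 + 2×26.982 + 3×28.085 + 12×15.999 = 458.948 g/mol.
Each formula unit contains 1.77 Fe, equivalent to 1.77/1 = 1.7700 mol FeO.
M(FeO) = 1×55.845 + 1×15.999 = 71.844 g/mol.
Mass of FeO per formula unit = 1.7700 × 71.844 = 127.164 g.
FeO wt% = 127.164 / 458.948 × 100 = 27.71%.

27.71 wt%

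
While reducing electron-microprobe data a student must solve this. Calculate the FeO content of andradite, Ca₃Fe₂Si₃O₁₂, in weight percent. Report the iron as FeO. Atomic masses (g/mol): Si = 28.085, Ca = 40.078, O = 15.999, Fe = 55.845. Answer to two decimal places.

28.28 wt%

Molar mass of Ca₃Fe₂Si₃O₁₂ = 3*40.078 + 2*55.845 + 3*28.085 + 12*15.999 = 508.167 g/mol.
Each formula unit contains 2 Fe, equivalent to 2/1 = 2.0000 mol FeO.
M(FeO) = 1×55.845 + 1×15.999 = 71.844 g/mol.
Mass of FeO per formula unit = 2.0000 × 71.844 = 143.688 g.
FeO wt% = 143.688 / 508.167 × 100 = 28.28%.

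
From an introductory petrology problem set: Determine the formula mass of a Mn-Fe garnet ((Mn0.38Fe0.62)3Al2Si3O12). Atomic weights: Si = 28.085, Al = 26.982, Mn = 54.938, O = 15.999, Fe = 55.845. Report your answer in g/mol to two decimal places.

Mn: 1.14 × 54.938 = 62.6293
Fe: 1.86 × 55.845 = 103.8717
Al: 2 × 26.982 = 53.9640
Si: 3 × 28.085 = 84.2550
O: 12 × 15.999 = 191.9880
Summing the contributions gives the formula mass.

496.71 g/mol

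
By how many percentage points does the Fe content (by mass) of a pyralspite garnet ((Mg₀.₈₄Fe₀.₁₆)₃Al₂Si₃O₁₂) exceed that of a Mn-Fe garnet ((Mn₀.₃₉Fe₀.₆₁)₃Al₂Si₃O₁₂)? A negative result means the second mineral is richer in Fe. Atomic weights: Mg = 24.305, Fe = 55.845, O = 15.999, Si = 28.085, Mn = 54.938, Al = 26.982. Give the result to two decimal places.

First mineral: 26.806 g Fe in 418.261 g formula = 6.41 wt% Fe.
Second mineral: 102.196 g Fe in 496.681 g formula = 20.58 wt% Fe.
6.41% − 20.58% gives a difference of -14.17 percentage points.

-14.17 percentage points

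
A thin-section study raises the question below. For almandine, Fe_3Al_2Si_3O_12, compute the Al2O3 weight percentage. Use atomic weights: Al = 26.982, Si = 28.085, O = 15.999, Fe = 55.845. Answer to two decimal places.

Molar mass of Fe_3Al_2Si_3O_12 = 3×55.845 + 2×26.982 + 3×28.085 + 12×15.999 = 497.742 g/mol.
Each formula unit contains 2 Al, equivalent to 2/2 = 1.0000 mol Al2O3.
M(Al2O3) = 2×26.982 + 3×15.999 = 101.961 g/mol.
Mass of Al2O3 per formula unit = 1.0000 × 101.961 = 101.961 g.
Al2O3 wt% = 101.961 / 497.742 × 100 = 20.48%.

20.48 wt%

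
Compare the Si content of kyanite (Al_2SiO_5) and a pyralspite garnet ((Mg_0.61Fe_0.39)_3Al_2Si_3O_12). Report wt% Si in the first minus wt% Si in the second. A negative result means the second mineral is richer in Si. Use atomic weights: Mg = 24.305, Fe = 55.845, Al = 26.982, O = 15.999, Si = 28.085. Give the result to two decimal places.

Si in Al_2SiO_5: molar mass 162.044 g/mol; 1×28.085 = 28.085 g → 17.33 wt%.
Si in (Mg_0.61Fe_0.39)_3Al_2Si_3O_12: molar mass 440.024 g/mol; 3×28.085 = 84.255 g → 19.15 wt%.
Difference = 17.33 − 19.15 = -1.82 percentage points.

-1.82 percentage points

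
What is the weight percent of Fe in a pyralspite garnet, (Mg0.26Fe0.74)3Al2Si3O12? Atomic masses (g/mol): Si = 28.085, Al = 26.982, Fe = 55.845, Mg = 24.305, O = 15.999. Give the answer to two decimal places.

Molar mass of (Mg0.26Fe0.74)3Al2Si3O12: 0.78*24.305 + 2.22*55.845 + 2*26.982 + 3*28.085 + 12*15.999 = 473.141 g/mol.
Mass of Fe per formula unit: 2.22 × 55.845 = 123.976 g.
Weight fraction Fe = 123.976 / 473.141 = 0.2620.

26.20 mass %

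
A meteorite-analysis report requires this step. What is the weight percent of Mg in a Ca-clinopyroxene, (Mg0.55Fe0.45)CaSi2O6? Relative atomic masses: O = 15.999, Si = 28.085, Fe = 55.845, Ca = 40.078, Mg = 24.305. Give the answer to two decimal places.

5.79 mass %

M((Mg0.55Fe0.45)CaSi2O6) = 230.740 g/mol.
Mg contributes 0.55 × 24.305 = 13.368 g per mole.
13.368/230.740 = 0.0579 → 5.79%.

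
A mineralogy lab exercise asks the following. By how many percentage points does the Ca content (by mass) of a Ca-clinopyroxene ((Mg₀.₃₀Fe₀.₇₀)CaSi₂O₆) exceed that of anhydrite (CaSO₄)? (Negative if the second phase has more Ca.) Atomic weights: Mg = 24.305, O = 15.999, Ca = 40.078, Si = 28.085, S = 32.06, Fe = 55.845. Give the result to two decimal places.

-12.64 percentage points

M((Mg₀.₃₀Fe₀.₇₀)CaSi₂O₆) = 238.625 g/mol, so wt% Ca = 40.078/238.625 × 100 = 16.80%.
M(CaSO₄) = 136.134 g/mol, so wt% Ca = 40.078/136.134 × 100 = 29.44%.
16.80 − 29.44 = -12.64 pp.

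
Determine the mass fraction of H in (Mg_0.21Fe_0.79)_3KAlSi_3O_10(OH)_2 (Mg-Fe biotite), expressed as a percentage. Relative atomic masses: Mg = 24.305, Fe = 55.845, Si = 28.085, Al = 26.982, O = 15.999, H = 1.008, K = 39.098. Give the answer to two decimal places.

0.41 weight percent

Molar mass of (Mg_0.21Fe_0.79)_3KAlSi_3O_10(OH)_2: 0.63*24.305 + 2.37*55.845 + 1*39.098 + 1*26.982 + 3*28.085 + 12*15.999 + 2*1.008 = 492.004 g/mol.
Mass of H per formula unit: 2 × 1.008 = 2.016 g.
Weight fraction H = 2.016 / 492.004 = 0.0041.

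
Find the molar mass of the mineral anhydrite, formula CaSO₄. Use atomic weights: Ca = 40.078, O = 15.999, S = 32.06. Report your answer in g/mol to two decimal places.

The formula mass is the sum 1*40.078 + 1*32.06 + 4*15.999.

136.13 g/mol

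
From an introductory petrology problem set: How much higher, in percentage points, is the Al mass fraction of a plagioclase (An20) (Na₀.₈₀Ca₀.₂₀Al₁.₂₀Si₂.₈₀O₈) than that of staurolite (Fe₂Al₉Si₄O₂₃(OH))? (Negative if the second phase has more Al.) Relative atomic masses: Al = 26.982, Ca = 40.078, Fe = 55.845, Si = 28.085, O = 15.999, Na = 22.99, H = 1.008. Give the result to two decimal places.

-16.31 percentage points

First mineral: 32.378 g Al in 265.416 g formula = 12.20 wt% Al.
Second mineral: 242.838 g Al in 851.852 g formula = 28.51 wt% Al.
12.20% − 28.51% gives a difference of -16.31 percentage points.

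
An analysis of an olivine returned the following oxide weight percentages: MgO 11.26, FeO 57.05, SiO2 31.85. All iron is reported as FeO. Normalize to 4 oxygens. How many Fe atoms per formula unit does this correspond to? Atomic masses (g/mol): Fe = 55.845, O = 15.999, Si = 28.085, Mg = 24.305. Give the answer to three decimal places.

1.489 Fe apfu

MgO: 11.26/40.304 = 0.27938 mol → 0.27938 mol Mg, 0.27938 mol O.
FeO: 57.05/71.844 = 0.79408 mol → 0.79408 mol Fe, 0.79408 mol O.
SiO2: 31.85/60.083 = 0.53010 mol → 0.53010 mol Si, 1.06020 mol O.
Total oxygen = 2.13366 mol. Normalization factor = 4/2.13366 = 1.87471.
Fe per 4 O = 0.79408 × 1.87471 = 1.489.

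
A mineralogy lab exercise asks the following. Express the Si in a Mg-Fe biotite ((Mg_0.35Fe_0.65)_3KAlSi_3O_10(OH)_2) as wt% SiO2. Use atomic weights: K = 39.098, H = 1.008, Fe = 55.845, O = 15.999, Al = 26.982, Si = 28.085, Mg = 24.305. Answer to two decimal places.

37.65 wt%

M((Mg_0.35Fe_0.65)_3KAlSi_3O_10(OH)_2) = 478.757 g/mol; M(SiO2) = 60.083 g/mol.
Moles SiO2 per formula unit = 3 Si ÷ 1 = 3.0000.
SiO2 fraction = (3.0000 × 60.083) / 478.757 = 180.249/478.757 = 0.3765.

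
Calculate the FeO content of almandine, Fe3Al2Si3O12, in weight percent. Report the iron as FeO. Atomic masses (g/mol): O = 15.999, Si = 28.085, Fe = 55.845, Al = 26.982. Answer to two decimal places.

Molar mass of Fe3Al2Si3O12 = 3·55.845 + 2·26.982 + 3·28.085 + 12·15.999 = 497.742 g/mol.
Each formula unit contains 3 Fe, equivalent to 3/1 = 3.0000 mol FeO.
M(FeO) = 1×55.845 + 1×15.999 = 71.844 g/mol.
Mass of FeO per formula unit = 3.0000 × 71.844 = 215.532 g.
FeO wt% = 215.532 / 497.742 × 100 = 43.30%.

43.30 wt%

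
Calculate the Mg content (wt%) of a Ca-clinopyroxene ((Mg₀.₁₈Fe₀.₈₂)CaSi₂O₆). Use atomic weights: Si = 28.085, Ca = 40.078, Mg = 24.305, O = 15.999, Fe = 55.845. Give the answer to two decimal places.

Molar mass of (Mg₀.₁₈Fe₀.₈₂)CaSi₂O₆: 0.18*24.305 + 0.82*55.845 + 1*40.078 + 2*28.085 + 6*15.999 = 242.410 g/mol.
Mass of Mg per formula unit: 0.18 × 24.305 = 4.375 g.
Weight fraction Mg = 4.375 / 242.410 = 0.0180.

1.80 wt%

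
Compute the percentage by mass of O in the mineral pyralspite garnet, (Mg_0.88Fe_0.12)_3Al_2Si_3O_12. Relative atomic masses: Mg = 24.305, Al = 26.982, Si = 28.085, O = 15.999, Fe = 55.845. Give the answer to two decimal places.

Formula mass = 2.64·24.305 + 0.36·55.845 + 2·26.982 + 3·28.085 + 12·15.999 = 414.476 g/mol, of which 191.988 g is O.
So O makes up 191.988/414.476 = 0.4632 of the mass, i.e. 46.32%.

46.32 mass %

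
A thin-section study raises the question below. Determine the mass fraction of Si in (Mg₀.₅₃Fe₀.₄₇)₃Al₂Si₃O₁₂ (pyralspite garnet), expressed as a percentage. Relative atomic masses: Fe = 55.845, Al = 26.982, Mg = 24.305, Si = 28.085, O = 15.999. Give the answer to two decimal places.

M((Mg₀.₅₃Fe₀.₄₇)₃Al₂Si₃O₁₂) = 447.593 g/mol.
Si contributes 3 × 28.085 = 84.255 g per mole.
84.255/447.593 = 0.1882 → 18.82%.

18.82 wt%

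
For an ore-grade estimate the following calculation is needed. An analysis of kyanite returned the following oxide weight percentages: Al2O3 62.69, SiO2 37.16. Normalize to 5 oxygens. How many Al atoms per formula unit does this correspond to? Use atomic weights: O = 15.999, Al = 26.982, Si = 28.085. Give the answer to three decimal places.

1.995 Al apfu

62.69 wt% Al2O3 ÷ 101.961 g/mol = 0.61484 mol, giving 1.22968 Al and 1.84452 O.
37.16 wt% SiO2 ÷ 60.083 g/mol = 0.61848 mol, giving 0.61848 Si and 1.23696 O.
Oxygen sums to 3.08148; scaling by 5/3.08148 = 1.62260 puts the formula on 5 O.
Al: 1.22968 × 1.62260 = 1.995 atoms per formula unit.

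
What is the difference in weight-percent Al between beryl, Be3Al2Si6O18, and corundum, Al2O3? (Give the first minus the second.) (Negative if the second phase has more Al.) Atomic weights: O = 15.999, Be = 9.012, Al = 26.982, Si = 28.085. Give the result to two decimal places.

-42.89 percentage points

Al in Be3Al2Si6O18: molar mass 537.492 g/mol; 2×26.982 = 53.964 g → 10.04 wt%.
Al in Al2O3: molar mass 101.961 g/mol; 2×26.982 = 53.964 g → 52.93 wt%.
Difference = 10.04 − 52.93 = -42.89 percentage points.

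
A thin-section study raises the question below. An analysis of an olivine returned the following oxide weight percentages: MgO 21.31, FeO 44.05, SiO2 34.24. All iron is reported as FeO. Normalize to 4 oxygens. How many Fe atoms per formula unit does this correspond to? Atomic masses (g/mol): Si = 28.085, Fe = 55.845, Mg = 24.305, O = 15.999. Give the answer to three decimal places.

1.075 Fe apfu

MgO: 21.31/40.304 = 0.52873 mol → 0.52873 mol Mg, 0.52873 mol O.
FeO: 44.05/71.844 = 0.61313 mol → 0.61313 mol Fe, 0.61313 mol O.
SiO2: 34.24/60.083 = 0.56988 mol → 0.56988 mol Si, 1.13976 mol O.
Total oxygen = 2.28162 mol. Normalization factor = 4/2.28162 = 1.75314.
Fe per 4 O = 0.61313 × 1.75314 = 1.075.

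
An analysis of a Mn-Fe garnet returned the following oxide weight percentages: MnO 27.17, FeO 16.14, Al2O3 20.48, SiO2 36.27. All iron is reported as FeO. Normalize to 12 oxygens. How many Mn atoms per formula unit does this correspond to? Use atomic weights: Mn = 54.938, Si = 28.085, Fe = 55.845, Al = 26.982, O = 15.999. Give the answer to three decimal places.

1.901 Mn apfu

MnO: 27.17/70.937 = 0.38302 mol → 0.38302 mol Mn, 0.38302 mol O.
FeO: 16.14/71.844 = 0.22465 mol → 0.22465 mol Fe, 0.22465 mol O.
Al2O3: 20.48/101.961 = 0.20086 mol → 0.40172 mol Al, 0.60258 mol O.
SiO2: 36.27/60.083 = 0.60366 mol → 0.60366 mol Si, 1.20732 mol O.
Total oxygen = 2.41757 mol. Normalization factor = 12/2.41757 = 4.96366.
Mn per 12 O = 0.38302 × 4.96366 = 1.901.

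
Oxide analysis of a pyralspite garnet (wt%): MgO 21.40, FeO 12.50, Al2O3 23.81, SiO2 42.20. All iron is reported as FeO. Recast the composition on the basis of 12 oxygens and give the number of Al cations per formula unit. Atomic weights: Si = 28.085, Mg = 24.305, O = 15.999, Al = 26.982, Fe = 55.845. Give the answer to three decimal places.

21.40 wt% MgO ÷ 40.304 g/mol = 0.53096 mol, giving 0.53096 Mg and 0.53096 O.
12.50 wt% FeO ÷ 71.844 g/mol = 0.17399 mol, giving 0.17399 Fe and 0.17399 O.
23.81 wt% Al2O3 ÷ 101.961 g/mol = 0.23352 mol, giving 0.46704 Al and 0.70056 O.
42.20 wt% SiO2 ÷ 60.083 g/mol = 0.70236 mol, giving 0.70236 Si and 1.40472 O.
Oxygen sums to 2.81023; scaling by 12/2.81023 = 4.27011 puts the formula on 12 O.
Al: 0.46704 × 4.27011 = 1.994 atoms per formula unit.

1.994 Al apfu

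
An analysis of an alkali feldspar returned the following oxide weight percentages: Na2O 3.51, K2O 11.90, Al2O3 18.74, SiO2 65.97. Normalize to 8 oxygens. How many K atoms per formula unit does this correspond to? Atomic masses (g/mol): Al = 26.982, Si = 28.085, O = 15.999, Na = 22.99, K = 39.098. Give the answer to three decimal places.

0.690 K apfu

Na2O (M=61.979): mol = 0.05663; Na = 0.11326, O = 0.05663.
K2O (M=94.195): mol = 0.12633; K = 0.25266, O = 0.12633.
Al2O3 (M=101.961): mol = 0.18380; Al = 0.36760, O = 0.55140.
SiO2 (M=60.083): mol = 1.09798; Si = 1.09798, O = 2.19596.
ΣO = 2.93032; factor = 8/ΣO = 2.73008.
K apfu = 0.25266 × 2.73008 = 0.690.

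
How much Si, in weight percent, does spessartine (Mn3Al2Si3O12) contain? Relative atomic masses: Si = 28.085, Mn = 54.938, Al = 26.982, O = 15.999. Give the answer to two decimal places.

17.02 weight percent

Formula mass = 3·54.938 + 2·26.982 + 3·28.085 + 12·15.999 = 495.021 g/mol, of which 84.255 g is Si.
So Si makes up 84.255/495.021 = 0.1702 of the mass, i.e. 17.02%.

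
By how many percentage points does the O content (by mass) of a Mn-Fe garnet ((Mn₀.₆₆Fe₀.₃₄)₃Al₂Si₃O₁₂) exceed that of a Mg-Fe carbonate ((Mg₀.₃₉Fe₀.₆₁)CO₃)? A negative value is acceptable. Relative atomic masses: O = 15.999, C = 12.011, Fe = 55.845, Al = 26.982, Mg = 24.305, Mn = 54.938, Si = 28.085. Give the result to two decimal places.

-7.64 percentage points

M((Mn₀.₆₆Fe₀.₃₄)₃Al₂Si₃O₁₂) = 495.946 g/mol, so wt% O = 191.988/495.946 × 100 = 38.71%.
M((Mg₀.₃₉Fe₀.₆₁)CO₃) = 103.552 g/mol, so wt% O = 47.997/103.552 × 100 = 46.35%.
38.71 − 46.35 = -7.64 pp.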